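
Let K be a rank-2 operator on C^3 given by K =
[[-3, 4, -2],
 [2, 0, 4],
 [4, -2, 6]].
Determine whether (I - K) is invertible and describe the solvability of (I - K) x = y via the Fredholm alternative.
(I - K) is invertible (det(I - K) = -12 ≠ 0), so for every y in C^3 the equation (I - K) x = y has a unique solution.

K has rank 2 and factors as K = U V^T = u1 v1^T + u2 v2^T with u1 = (-1, 2, 3), v1 = (2, -2, 2), u2 = (1, 2, 2), v2 = (-1, 2, 0) (multiplying out reproduces the displayed K). The nonzero eigenvalues of U V^T coincide with those of the 2 x 2 matrix G = V^T U = [[v1·u1, v1·u2], [v2·u1, v2·u2]] = [[0, 2], [5, 3]], and by the Sylvester determinant identity det(I_3 - U V^T) = det(I_2 - V^T U) = det([[1, -2], [-5, -2]]) = (1)(-2) - (-2)(-5) = -12. (Direct check: I - K =
[[4, -4, 2],
 [-2, 1, -4],
 [-4, 2, -5]]
has determinant -12.) The finite-dimensional Fredholm alternative says: either (I - K) is invertible, or ker(I - K) ≠ {0} and then range(I - K) = ker((I - K)^*)^⊥, with dim ker(I - K) = dim ker((I - K)^*). Since det(I - K) ≠ 0, 1 is not an eigenvalue of K and ker(I - K) = {0}, so we are in the first case: for every y there is a unique x = (I - K)^(-1) y. (Explicitly, by the Woodbury identity, (I - U V^T)^(-1) = I + U (I_2 - G)^(-1) V^T.)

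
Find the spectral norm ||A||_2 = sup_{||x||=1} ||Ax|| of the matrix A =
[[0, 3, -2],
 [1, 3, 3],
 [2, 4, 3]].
||A||_2 ≈ 6.9814 (= sqrt(largest eigenvalue of A^T A))

||A||_2 = sigma_max(A) = sqrt(lambda_max(A^T A)). Form the symmetric matrix M = A^T A =
[[5, 11, 9],
 [11, 34, 15],
 [9, 15, 22]].
Its characteristic polynomial (trace, sum of principal 2x2 minors, determinant of M give the coefficients) is
  p(λ) = det(λ I - M) = λ^3 - 61λ^2 + 601λ - 169.
No integer candidate from the rational root theorem (±divisors of 169) is a root, so the roots are irrational. The cubic discriminant is Δ = 433014176 > 0, so there are three distinct real roots. p(0) = -169 and p(1) = 372 have opposite signs, so a root lies in (0, 1); Newton's method refines it to λ ≈ 0.2897. p(11) = 392 and p(12) = -13 have opposite signs, so a root lies in (11, 12); Newton's method refines it to λ ≈ 11.9698. p(48) = -1273 and p(49) = 468 have opposite signs, so a root lies in (48, 49); Newton's method refines it to λ ≈ 48.7405. Check (Vieta): the three roots sum to 61, matching tr M = 61.
So the eigenvalues of A^T A are ≈ 0.2897, 11.9698, 48.7405 (all ≥ 0, as they must be for A^T A). The largest is λ_max ≈ 48.7405, hence ||A||_2 = sqrt(λ_max) ≈ 6.9814.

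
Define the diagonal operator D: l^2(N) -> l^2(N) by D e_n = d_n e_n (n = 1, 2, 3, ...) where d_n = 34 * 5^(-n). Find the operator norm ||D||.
||D|| = 34/5 (attained at n = 1)

For D diagonal, ||D|| = sup_n |d_n|. The sequence d_n = 34 * 5^(-n) is positive and strictly decreasing (ratio 5^(-1) < 1), so the supremum is d_1 = 34/5. Hence ||D|| = 34/5.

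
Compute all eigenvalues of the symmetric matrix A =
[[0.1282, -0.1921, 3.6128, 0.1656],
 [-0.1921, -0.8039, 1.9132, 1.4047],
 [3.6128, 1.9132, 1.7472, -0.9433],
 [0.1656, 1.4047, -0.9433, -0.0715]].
sigma(A) ≈ {-4, -1, 1, 5}

A is real symmetric, so its spectrum consists of real eigenvalues. Expanding the characteristic polynomial of the displayed matrix gives
  det(λ I - A) = p(λ) = λ^4 + (-1)λ^3 + (-21)λ^2 + (1)λ + (19.9982).
Solving p(λ) = 0 yields eigenvalues ≈ -4, -1, 1, 5. (A is shown rounded to 4 decimals, so these recover the underlying integer eigenvalues to within that precision.)
Verification: the trace of A = 1 equals the sum of eigenvalues 1, and det(A) ≈ 19.9982 matches the eigenvalue product 20.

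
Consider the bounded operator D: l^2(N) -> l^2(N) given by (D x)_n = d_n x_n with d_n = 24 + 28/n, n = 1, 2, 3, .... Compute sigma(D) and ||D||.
sigma(D) = {24 + 28/n : n ≥ 1} ∪ {24}; ||D|| = 52

A bounded diagonal operator on l^2 with diagonal entries d_n has spectrum equal to the closure of {d_n : n ≥ 1}: every d_n is an eigenvalue (with eigenvector e_n), so {d_n} ⊂ sigma(D); the spectrum is closed, so its closure is too; and for lambda not in the closure, (D - lambda I) has bounded inverse (the diagonal entries 1/(d_n - lambda) are bounded). For our sequence d_n = 24 + 28/n, n = 1, 2, 3, ...:
  - {d_n} = {24 + 28/n : n ≥ 1}; the only limit point is 24
  - closure = {24 + 28/n : n ≥ 1} ∪ {24}
For the norm: a diagonal operator has ||D|| = sup_n |d_n|. Here d_n = 24 + 28/n is positive and decreasing, so sup_n |d_n| = d_1 = 24 + 28 = 52. So ||D|| = 52.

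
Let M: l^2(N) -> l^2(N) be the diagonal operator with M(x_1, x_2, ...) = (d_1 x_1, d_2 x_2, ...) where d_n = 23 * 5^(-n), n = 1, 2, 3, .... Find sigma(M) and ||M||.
sigma(M) = {23 * 5^(-n) : n ≥ 1} ∪ {0}; ||M|| = 23/5

A bounded diagonal operator on l^2 with diagonal entries d_n has spectrum equal to the closure of {d_n : n ≥ 1}: every d_n is an eigenvalue (with eigenvector e_n), so {d_n} ⊂ sigma(M); the spectrum is closed, so its closure is too; and for lambda not in the closure, (M - lambda I) has bounded inverse (the diagonal entries 1/(d_n - lambda) are bounded). For our sequence d_n = 23 * 5^(-n), n = 1, 2, 3, ...:
  - {d_n} = {23 * 5^(-n) : n ≥ 1}; the only limit point is 0
  - closure = {23 * 5^(-n) : n ≥ 1} ∪ {0}
For the norm: a diagonal operator has ||M|| = sup_n |d_n|. Here d_n = 23 * 5^(-n) is positive and decreasing, so sup_n |d_n| = d_1 = 23/5. So ||M|| = 23/5.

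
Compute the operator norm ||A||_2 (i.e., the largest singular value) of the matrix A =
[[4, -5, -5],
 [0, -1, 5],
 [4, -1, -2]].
||A||_2 ≈ 9.454 (= sqrt(largest eigenvalue of A^T A))

||A||_2 = sigma_max(A) = sqrt(lambda_max(A^T A)). Form the symmetric matrix M = A^T A =
[[32, -24, -28],
 [-24, 27, 22],
 [-28, 22, 54]].
Its characteristic polynomial (trace, sum of principal 2x2 minors, determinant of M give the coefficients) is
  p(λ) = det(λ I - M) = λ^3 - 113λ^2 + 2206λ - 8464.
No integer candidate from the rational root theorem (±divisors of 8464) is a root, so the roots are irrational. The cubic discriminant is Δ = 6391110052 > 0, so there are three distinct real roots. p(5) = -134 and p(6) = 920 have opposite signs, so a root lies in (5, 6); Newton's method refines it to λ ≈ 5.1176. p(18) = 464 and p(19) = -484 have opposite signs, so a root lies in (18, 19); Newton's method refines it to λ ≈ 18.5046. p(89) = -2234 and p(90) = 3776 have opposite signs, so a root lies in (89, 90); Newton's method refines it to λ ≈ 89.3778. Check (Vieta): the three roots sum to 113, matching tr M = 113.
So the eigenvalues of A^T A are ≈ 5.1176, 18.5046, 89.3778 (all ≥ 0, as they must be for A^T A). The largest is λ_max ≈ 89.3778, hence ||A||_2 = sqrt(λ_max) ≈ 9.454.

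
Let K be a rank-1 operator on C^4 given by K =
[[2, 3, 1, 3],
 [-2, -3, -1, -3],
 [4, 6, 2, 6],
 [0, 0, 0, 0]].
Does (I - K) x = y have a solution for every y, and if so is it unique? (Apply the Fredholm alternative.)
(I - K) is singular (det(I - K) = 0, i.e. 1 ∈ sigma(K)). (I - K) x = y is solvable iff y ⊥ ker((I - K)^*) = span{(2, 3, 1, 3)}, i.e. iff 2y_1 + 3y_2 + y_3 + 3y_4 = 0. When solvable, the solutions are x = y + c·(1, -1, 2, 0), c arbitrary (ker(I - K) = span{(1, -1, 2, 0)}, dimension 1).

K has rank 1, so it is an outer product K = u v^T: every row of K is a multiple of one row vector. Reading off the entries, u = (1, -1, 2, 0) and v = (2, 3, 1, 3) (row i of K equals u_i·v^T). A rank-one matrix u v^T satisfies K u = u (v·u) and kills the (3)-dimensional subspace v^⊥, so its characteristic polynomial is lambda^3 (lambda - v·u) with v·u = tr K = 1. Hence the eigenvalues of I - K are 1 (multiplicity 3) and 1 - (1) = 0, so det(I - K) = 0. (Direct check: I - K =
[[-1, -3, -1, -3],
 [2, 4, 1, 3],
 [-4, -6, -1, -6],
 [0, 0, 0, 1]]
has determinant 0.) So 1 is an eigenvalue of K and (I - K) is not invertible. The finite-dimensional Fredholm alternative says: either (I - K) is invertible, or ker(I - K) ≠ {0} and then range(I - K) = ker((I - K)^*)^⊥, with dim ker(I - K) = dim ker((I - K)^*). We are in the second case, so we need both kernels. Kernel of I - K: (I - K) u = u - u (v·u) = u - u = 0, so ker(I - K) = span{u} = span{(1, -1, 2, 0)} (it is exactly 1-dimensional because rank(I - K) = 3). Kernel of the adjoint: K is real, so (I - K)^* = I - K^T = I - v u^T, and (I - v u^T) v = v - v (u·v) = 0; hence ker((I - K)^*) = span{v} = span{(2, 3, 1, 3)}. Therefore (I - K) x = y is solvable iff <y, v> = 0, i.e. iff 2y_1 + 3y_2 + y_3 + 3y_4 = 0. When this holds, K y = u (v·y) = 0, so (I - K) y = y and x = y is a particular solution; the full solution set is the line x = y + c·u = y + c·(1, -1, 2, 0), c ∈ C.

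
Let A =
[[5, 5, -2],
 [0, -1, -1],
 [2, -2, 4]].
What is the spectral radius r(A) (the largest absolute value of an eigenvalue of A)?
r(A) ≈ 5.2939

The eigenvalues of A are the roots of its characteristic polynomial. With M = A (coefficients from the trace, the sum of principal 2x2 minors, and det A):
  p(λ) = det(λ I - M) = λ^3 - 8λ^2 + 13λ + 44.
No integer candidate from the rational root theorem (±divisors of 44) is a root, so the roots are irrational. The cubic discriminant is Δ = -42500 < 0, so there is one real root and a complex-conjugate pair. p(-2) = -22 and p(-1) = 22 have opposite signs, so a root lies in (-2, -1); Newton's method refines it to λ ≈ -1.57. Dividing out (λ - (-1.57)) leaves approximately λ^2 - 9.57λ + 28.0251. For λ^2 - 9.57λ + 28.0251 the discriminant is -20.5152. It is negative, so the remaining roots are the complex-conjugate pair λ ≈ 4.785 ± 2.2647i. Their product equals the constant term, so |λ|^2 ≈ 28.0251 and |λ| ≈ 5.2939.
Thus the eigenvalues (to 4 decimals) are -1.57 (modulus 1.57); 4.785 ± 2.2647i (modulus 5.2939). The spectral radius is the largest modulus: r(A) ≈ 5.2939. (Cross-check: r(A) ≤ ||A||_2 ≈ 7.4906; equality holds whenever A is normal, though it can also hold for some non-normal A.)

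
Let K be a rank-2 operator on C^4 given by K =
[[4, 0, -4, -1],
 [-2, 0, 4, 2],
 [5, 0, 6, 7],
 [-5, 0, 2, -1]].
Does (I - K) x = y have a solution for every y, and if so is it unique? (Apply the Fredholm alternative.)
(I - K) is invertible (det(I - K) = 7 ≠ 0), so for every y in C^4 the equation (I - K) x = y has a unique solution.

K has rank 2 and factors as K = U V^T = u1 v1^T + u2 v2^T with u1 = (-2, 2, 3, 1), v1 = (1, 0, 2, 2), u2 = (-3, 2, -1, 3), v2 = (-2, 0, 0, -1) (multiplying out reproduces the displayed K). The nonzero eigenvalues of U V^T coincide with those of the 2 x 2 matrix G = V^T U = [[v1·u1, v1·u2], [v2·u1, v2·u2]] = [[6, 1], [3, 3]], and by the Sylvester determinant identity det(I_4 - U V^T) = det(I_2 - V^T U) = det([[-5, -1], [-3, -2]]) = (-5)(-2) - (-1)(-3) = 7. (Direct check: I - K =
[[-3, 0, 4, 1],
 [2, 1, -4, -2],
 [-5, 0, -5, -7],
 [5, 0, -2, 2]]
has determinant 7.) The finite-dimensional Fredholm alternative says: either (I - K) is invertible, or ker(I - K) ≠ {0} and then range(I - K) = ker((I - K)^*)^⊥, with dim ker(I - K) = dim ker((I - K)^*). Since det(I - K) ≠ 0, 1 is not an eigenvalue of K and ker(I - K) = {0}, so we are in the first case: for every y there is a unique x = (I - K)^(-1) y. (Explicitly, by the Woodbury identity, (I - U V^T)^(-1) = I + U (I_2 - G)^(-1) V^T.)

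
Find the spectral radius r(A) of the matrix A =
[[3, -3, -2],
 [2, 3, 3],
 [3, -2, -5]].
r(A) ≈ 3.9059

The eigenvalues of A are the roots of its characteristic polynomial. With M = A (coefficients from the trace, the sum of principal 2x2 minors, and det A):
  p(λ) = det(λ I - M) = λ^3 - λ^2 - 3λ + 58.
No integer candidate from the rational root theorem (±divisors of 58) is a root, so the roots are irrational. The cubic discriminant is Δ = -87347 < 0, so there is one real root and a complex-conjugate pair. p(-4) = -10 and p(-3) = 31 have opposite signs, so a root lies in (-4, -3); Newton's method refines it to λ ≈ -3.8018. Dividing out (λ - (-3.8018)) leaves approximately λ^2 - 4.8018λ + 15.2558. For λ^2 - 4.8018λ + 15.2558 the discriminant is -37.9655. It is negative, so the remaining roots are the complex-conjugate pair λ ≈ 2.4009 ± 3.0808i. Their product equals the constant term, so |λ|^2 ≈ 15.2558 and |λ| ≈ 3.9059.
Thus the eigenvalues (to 4 decimals) are -3.8018 (modulus 3.8018); 2.4009 ± 3.0808i (modulus 3.9059). The spectral radius is the largest modulus: r(A) ≈ 3.9059. (Cross-check: r(A) ≤ ||A||_2 ≈ 7.9724; equality holds whenever A is normal, though it can also hold for some non-normal A.)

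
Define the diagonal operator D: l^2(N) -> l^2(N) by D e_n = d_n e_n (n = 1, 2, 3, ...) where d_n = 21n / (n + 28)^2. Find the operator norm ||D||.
||D|| = 3/16 (attained at n = 28)

For D diagonal, ||D|| = sup_n |d_n|. Treat f(x) = 21x / (x + 28)^2 for real x > 0. By the quotient rule, f'(x) = 21(28 - x)/(x + 28)^3, which is positive for x < 28 and negative for x > 28. So f has a unique maximum at x = 28, and since 28 is a positive integer, the supremum over n ≥ 1 is attained at n = 28: d_28 = 21·28/(28 + 28)^2 = 21·28/3136 = 3/16. Hence ||D|| = 3/16.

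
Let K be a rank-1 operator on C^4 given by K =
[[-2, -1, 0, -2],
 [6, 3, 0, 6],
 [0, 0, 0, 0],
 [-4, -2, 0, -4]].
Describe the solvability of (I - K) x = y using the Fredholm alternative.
(I - K) is invertible (det(I - K) = 4 ≠ 0), so for every y in C^4 the equation (I - K) x = y has a unique solution.

K has rank 1, so it is an outer product K = u v^T: every row of K is a multiple of one row vector. Reading off the entries, u = (1, -3, 0, 2) and v = (-2, -1, 0, -2) (row i of K equals u_i·v^T). A rank-one matrix u v^T satisfies K u = u (v·u) and kills the (3)-dimensional subspace v^⊥, so its characteristic polynomial is lambda^3 (lambda - v·u) with v·u = tr K = -3. Hence the eigenvalues of I - K are 1 (multiplicity 3) and 1 - (-3) = 4, so det(I - K) = 4. (Direct check: I - K =
[[3, 1, 0, 2],
 [-6, -2, 0, -6],
 [0, 0, 1, 0],
 [4, 2, 0, 5]]
has determinant 4.) The finite-dimensional Fredholm alternative says: either (I - K) is invertible, or ker(I - K) ≠ {0} and then range(I - K) = ker((I - K)^*)^⊥, with dim ker(I - K) = dim ker((I - K)^*). Since det(I - K) ≠ 0, 1 is not an eigenvalue of K and ker(I - K) = {0}, so we are in the first case: for every y there is a unique x = (I - K)^(-1) y. Explicitly, by the Sherman–Morrison formula, (I - u v^T)^(-1) = I + u v^T/(1 - v·u), i.e. (I - K)^(-1) = I + K/(4).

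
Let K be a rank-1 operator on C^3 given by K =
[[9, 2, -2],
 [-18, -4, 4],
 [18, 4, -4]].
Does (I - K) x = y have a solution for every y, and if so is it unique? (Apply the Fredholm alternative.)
(I - K) is singular (det(I - K) = 0, i.e. 1 ∈ sigma(K)). (I - K) x = y is solvable iff y ⊥ ker((I - K)^*) = span{(9, 2, -2)}, i.e. iff 9y_1 + 2y_2 - 2y_3 = 0. When solvable, the solutions are x = y + c·(1, -2, 2), c arbitrary (ker(I - K) = span{(1, -2, 2)}, dimension 1).

K has rank 1, so it is an outer product K = u v^T: every row of K is a multiple of one row vector. Reading off the entries, u = (1, -2, 2) and v = (9, 2, -2) (row i of K equals u_i·v^T). A rank-one matrix u v^T satisfies K u = u (v·u) and kills the (2)-dimensional subspace v^⊥, so its characteristic polynomial is lambda^2 (lambda - v·u) with v·u = tr K = 1. Hence the eigenvalues of I - K are 1 (multiplicity 2) and 1 - (1) = 0, so det(I - K) = 0. (Direct check: I - K =
[[-8, -2, 2],
 [18, 5, -4],
 [-18, -4, 5]]
has determinant 0.) So 1 is an eigenvalue of K and (I - K) is not invertible. The finite-dimensional Fredholm alternative says: either (I - K) is invertible, or ker(I - K) ≠ {0} and then range(I - K) = ker((I - K)^*)^⊥, with dim ker(I - K) = dim ker((I - K)^*). We are in the second case, so we need both kernels. Kernel of I - K: (I - K) u = u - u (v·u) = u - u = 0, so ker(I - K) = span{u} = span{(1, -2, 2)} (it is exactly 1-dimensional because rank(I - K) = 2). Kernel of the adjoint: K is real, so (I - K)^* = I - K^T = I - v u^T, and (I - v u^T) v = v - v (u·v) = 0; hence ker((I - K)^*) = span{v} = span{(9, 2, -2)}. Therefore (I - K) x = y is solvable iff <y, v> = 0, i.e. iff 9y_1 + 2y_2 - 2y_3 = 0. When this holds, K y = u (v·y) = 0, so (I - K) y = y and x = y is a particular solution; the full solution set is the line x = y + c·u = y + c·(1, -2, 2), c ∈ C.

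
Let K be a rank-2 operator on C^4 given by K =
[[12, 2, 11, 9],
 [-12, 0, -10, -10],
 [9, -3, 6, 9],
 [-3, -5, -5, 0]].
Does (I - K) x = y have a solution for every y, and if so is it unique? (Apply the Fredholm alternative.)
(I - K) is invertible (det(I - K) = -28 ≠ 0), so for every y in C^4 the equation (I - K) x = y has a unique solution.

K has rank 2 and factors as K = U V^T = u1 v1^T + u2 v2^T with u1 = (1, -2, 3, 2), v1 = (3, -1, 2, 3), u2 = (3, -2, 0, -3), v2 = (3, 1, 3, 2) (multiplying out reproduces the displayed K). The nonzero eigenvalues of U V^T coincide with those of the 2 x 2 matrix G = V^T U = [[v1·u1, v1·u2], [v2·u1, v2·u2]] = [[17, 2], [14, 1]], and by the Sylvester determinant identity det(I_4 - U V^T) = det(I_2 - V^T U) = det([[-16, -2], [-14, 0]]) = (-16)(0) - (-2)(-14) = -28. (Direct check: I - K =
[[-11, -2, -11, -9],
 [12, 1, 10, 10],
 [-9, 3, -5, -9],
 [3, 5, 5, 1]]
has determinant -28.) The finite-dimensional Fredholm alternative says: either (I - K) is invertible, or ker(I - K) ≠ {0} and then range(I - K) = ker((I - K)^*)^⊥, with dim ker(I - K) = dim ker((I - K)^*). Since det(I - K) ≠ 0, 1 is not an eigenvalue of K and ker(I - K) = {0}, so we are in the first case: for every y there is a unique x = (I - K)^(-1) y. (Explicitly, by the Woodbury identity, (I - U V^T)^(-1) = I + U (I_2 - G)^(-1) V^T.)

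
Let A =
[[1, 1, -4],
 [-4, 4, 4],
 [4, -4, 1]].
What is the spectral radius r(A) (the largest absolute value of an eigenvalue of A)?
r(A) = sqrt(40) ≈ 6.3246

The eigenvalues of A are the roots of its characteristic polynomial. With M = A (coefficients from the trace, the sum of principal 2x2 minors, and det A):
  p(λ) = det(λ I - M) = λ^3 - 6λ^2 + 45λ - 40.
By the rational root theorem any rational root is an integer divisor of 40. Testing λ = 1: p(1) = 1 - 6 + 45 - 40 = 0, so λ = 1 is a root. Dividing out (λ - 1) leaves p(λ) = (λ - 1)(λ^2 - 5λ + 40). For λ^2 - 5λ + 40 the discriminant is -135. It is negative, so the roots are the complex-conjugate pair λ = 5/2 ± (sqrt(135)/2) i ≈ 2.5 ± 5.8095i. For a conjugate pair the product of the roots equals the constant term, so |λ|^2 = 40 and |λ| = sqrt(40) ≈ 6.3246.
Thus the eigenvalues (to 4 decimals) are 2.5 ± 5.8095i (modulus 6.3246); 1 (modulus 1). The spectral radius is the largest modulus: r(A) = sqrt(40) ≈ 6.3246. (Cross-check: r(A) ≤ ||A||_2 ≈ 8.4593; equality holds whenever A is normal, though it can also hold for some non-normal A.)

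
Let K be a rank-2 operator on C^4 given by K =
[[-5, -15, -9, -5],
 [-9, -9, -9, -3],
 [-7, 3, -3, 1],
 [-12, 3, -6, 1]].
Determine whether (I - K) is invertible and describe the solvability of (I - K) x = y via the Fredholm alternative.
(I - K) is invertible (det(I - K) = -129 ≠ 0), so for every y in C^4 the equation (I - K) x = y has a unique solution.

K has rank 2 and factors as K = U V^T = u1 v1^T + u2 v2^T with u1 = (-3, -3, -1, -2), v1 = (3, 3, 3, 1), u2 = (-2, 0, 2, 3), v2 = (-2, 3, 0, 1) (multiplying out reproduces the displayed K). The nonzero eigenvalues of U V^T coincide with those of the 2 x 2 matrix G = V^T U = [[v1·u1, v1·u2], [v2·u1, v2·u2]] = [[-23, 3], [-5, 7]], and by the Sylvester determinant identity det(I_4 - U V^T) = det(I_2 - V^T U) = det([[24, -3], [5, -6]]) = (24)(-6) - (-3)(5) = -129. (Direct check: I - K =
[[6, 15, 9, 5],
 [9, 10, 9, 3],
 [7, -3, 4, -1],
 [12, -3, 6, 0]]
has determinant -129.) The finite-dimensional Fredholm alternative says: either (I - K) is invertible, or ker(I - K) ≠ {0} and then range(I - K) = ker((I - K)^*)^⊥, with dim ker(I - K) = dim ker((I - K)^*). Since det(I - K) ≠ 0, 1 is not an eigenvalue of K and ker(I - K) = {0}, so we are in the first case: for every y there is a unique x = (I - K)^(-1) y. (Explicitly, by the Woodbury identity, (I - U V^T)^(-1) = I + U (I_2 - G)^(-1) V^T.)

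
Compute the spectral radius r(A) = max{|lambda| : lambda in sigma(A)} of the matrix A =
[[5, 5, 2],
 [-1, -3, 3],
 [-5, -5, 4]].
r(A) ≈ 5.9871

The eigenvalues of A are the roots of its characteristic polynomial. With M = A (coefficients from the trace, the sum of principal 2x2 minors, and det A):
  p(λ) = det(λ I - M) = λ^3 - 6λ^2 + 23λ + 60.
No integer candidate from the rational root theorem (±divisors of 60) is a root, so the roots are irrational. The cubic discriminant is Δ = -224024 < 0, so there is one real root and a complex-conjugate pair. p(-2) = -18 and p(-1) = 30 have opposite signs, so a root lies in (-2, -1); Newton's method refines it to λ ≈ -1.6739. Dividing out (λ - (-1.6739)) leaves approximately λ^2 - 7.6739λ + 35.8451. For λ^2 - 7.6739λ + 35.8451 the discriminant is -84.492. It is negative, so the remaining roots are the complex-conjugate pair λ ≈ 3.8369 ± 4.596i. Their product equals the constant term, so |λ|^2 ≈ 35.8451 and |λ| ≈ 5.9871.
Thus the eigenvalues (to 4 decimals) are -1.6739 (modulus 1.6739); 3.8369 ± 4.596i (modulus 5.9871). The spectral radius is the largest modulus: r(A) ≈ 5.9871. (Cross-check: r(A) ≤ ||A||_2 ≈ 10.6884; equality holds whenever A is normal, though it can also hold for some non-normal A.)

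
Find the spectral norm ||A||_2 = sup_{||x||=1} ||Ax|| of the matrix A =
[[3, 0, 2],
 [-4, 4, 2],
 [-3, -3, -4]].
||A||_2 ≈ 6.7103 (= sqrt(largest eigenvalue of A^T A))

||A||_2 = sigma_max(A) = sqrt(lambda_max(A^T A)). Form the symmetric matrix M = A^T A =
[[34, -7, 10],
 [-7, 25, 20],
 [10, 20, 24]].
Its characteristic polynomial (trace, sum of principal 2x2 minors, determinant of M give the coefficients) is
  p(λ) = det(λ I - M) = λ^3 - 83λ^2 + 1717λ - 324.
No integer candidate from the rational root theorem (±divisors of 324) is a root, so the roots are irrational. The cubic discriminant is Δ = 149163717 > 0, so there are three distinct real roots. p(0) = -324 and p(1) = 1311 have opposite signs, so a root lies in (0, 1); Newton's method refines it to λ ≈ 0.1905. p(37) = 231 and p(38) = -58 have opposite signs, so a root lies in (37, 38); Newton's method refines it to λ ≈ 37.7817. p(45) = -9 and p(46) = 366 have opposite signs, so a root lies in (45, 46); Newton's method refines it to λ ≈ 45.0278. Check (Vieta): the three roots sum to 83, matching tr M = 83.
So the eigenvalues of A^T A are ≈ 0.1905, 37.7817, 45.0278 (all ≥ 0, as they must be for A^T A). The largest is λ_max ≈ 45.0278, hence ||A||_2 = sqrt(λ_max) ≈ 6.7103.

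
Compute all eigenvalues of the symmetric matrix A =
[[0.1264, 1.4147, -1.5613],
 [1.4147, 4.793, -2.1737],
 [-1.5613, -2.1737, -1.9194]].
sigma(A) ≈ {-3, 0, 6}

A is real symmetric, so its spectrum consists of real eigenvalues. Expanding the characteristic polynomial of the displayed matrix gives
  det(λ I - A) = p(λ) = λ^3 + (-3)λ^2 + (-18)λ + (0).
Solving p(λ) = 0 yields eigenvalues ≈ -3, 0, 6. (A is shown rounded to 4 decimals, so these recover the underlying integer eigenvalues to within that precision.)
Verification: the trace of A = 3 equals the sum of eigenvalues 3, and det(A) ≈ 0.0001 matches the eigenvalue product 0.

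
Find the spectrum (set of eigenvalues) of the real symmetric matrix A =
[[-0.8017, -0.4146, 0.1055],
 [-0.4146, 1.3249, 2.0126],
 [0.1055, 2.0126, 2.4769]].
sigma(A) ≈ {-1, 0, 4}

A is real symmetric, so its spectrum consists of real eigenvalues. Expanding the characteristic polynomial of the displayed matrix gives
  det(λ I - A) = p(λ) = λ^3 + (-3)λ^2 + (-4)λ + (0).
Solving p(λ) = 0 yields eigenvalues ≈ -1, 0, 4. (A is shown rounded to 4 decimals, so these recover the underlying integer eigenvalues to within that precision.)
Verification: the trace of A = 3 equals the sum of eigenvalues 3, and det(A) ≈ -0.0001 matches the eigenvalue product 0.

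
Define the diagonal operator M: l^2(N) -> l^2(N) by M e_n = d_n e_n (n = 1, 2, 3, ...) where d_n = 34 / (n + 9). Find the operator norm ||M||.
||M|| = 17/5 (attained at n = 1)

For M diagonal, ||M|| = sup_n |d_n| = sup_n 34/(n + 9). This is positive and strictly decreasing in n, so the supremum is attained at n = 1: d_1 = 34/(1 + 9) = 17/5. Hence ||M|| = 17/5.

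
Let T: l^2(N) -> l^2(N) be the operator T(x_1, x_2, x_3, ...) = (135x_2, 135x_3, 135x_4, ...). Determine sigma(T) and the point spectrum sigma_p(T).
sigma(T) = closed disk {z in C : |z| ≤ 135}; sigma_p(T) = open disk {z in C : |z| < 135}

Note T = 135·V where V is the unit left shift (V x)_k = x_{k+1}; so sigma(T) = 135·sigma(V) and ||T|| = 135||V||. ||T x||^2 = 18225sum_{k≥2} |x_k|^2 ≤ 18225||x||^2, with equality on {x : x_1 = 0}, so ||T|| = 135. For any lambda with |lambda| < 135, set r = lambda/135 (|r| < 1); the vector x = (1, r, r^2, ...) is in l^2 and satisfies T x = 135(r, r^2, ...) = lambda x, so lambda is an eigenvalue. On the boundary |lambda| = 135 the geometric series diverges, so no l^2 eigenvector exists, but these lambda lie in the approximate point spectrum. Hence sigma(T) is the closed disk of radius 135 and sigma_p(T) is the open disk.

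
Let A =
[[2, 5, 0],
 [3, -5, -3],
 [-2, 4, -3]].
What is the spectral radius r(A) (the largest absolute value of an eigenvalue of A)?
r(A) ≈ 5.8025

The eigenvalues of A are the roots of its characteristic polynomial. With M = A (coefficients from the trace, the sum of principal 2x2 minors, and det A):
  p(λ) = det(λ I - M) = λ^3 + 6λ^2 - 4λ - 129.
No integer candidate from the rational root theorem (±divisors of 129) is a root, so the roots are irrational. The cubic discriminant is Δ = -281291 < 0, so there is one real root and a complex-conjugate pair. p(3) = -60 and p(4) = 15 have opposite signs, so a root lies in (3, 4); Newton's method refines it to λ ≈ 3.8315. Dividing out (λ - (3.8315)) leaves approximately λ^2 + 9.8315λ + 33.6687. For λ^2 + 9.8315λ + 33.6687 the discriminant is -38.0174. It is negative, so the remaining roots are the complex-conjugate pair λ ≈ -4.9157 ± 3.0829i. Their product equals the constant term, so |λ|^2 ≈ 33.6687 and |λ| ≈ 5.8025.
Thus the eigenvalues (to 4 decimals) are 3.8315 (modulus 3.8315); -4.9157 ± 3.0829i (modulus 5.8025). The spectral radius is the largest modulus: r(A) ≈ 5.8025. (Cross-check: r(A) ≤ ||A||_2 ≈ 8.3362; equality holds whenever A is normal, though it can also hold for some non-normal A.)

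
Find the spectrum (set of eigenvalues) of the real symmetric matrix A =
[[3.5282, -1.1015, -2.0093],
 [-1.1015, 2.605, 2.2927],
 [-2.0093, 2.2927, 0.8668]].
sigma(A) ≈ {-1, 2, 6}

A is real symmetric, so its spectrum consists of real eigenvalues. Expanding the characteristic polynomial of the displayed matrix gives
  det(λ I - A) = p(λ) = λ^3 + (-7)λ^2 + (4)λ + (12).
Solving p(λ) = 0 yields eigenvalues ≈ -1, 2, 6. (A is shown rounded to 4 decimals, so these recover the underlying integer eigenvalues to within that precision.)
Verification: the trace of A = 7 equals the sum of eigenvalues 7, and det(A) ≈ -11.9994 matches the eigenvalue product -12.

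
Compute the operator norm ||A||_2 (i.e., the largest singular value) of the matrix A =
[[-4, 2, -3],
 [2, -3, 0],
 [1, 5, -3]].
||A||_2 ≈ 7.4645 (= sqrt(largest eigenvalue of A^T A))

||A||_2 = sigma_max(A) = sqrt(lambda_max(A^T A)). Form the symmetric matrix M = A^T A =
[[21, -9, 9],
 [-9, 38, -21],
 [9, -21, 18]].
Its characteristic polynomial (trace, sum of principal 2x2 minors, determinant of M give the coefficients) is
  p(λ) = det(λ I - M) = λ^3 - 77λ^2 + 1257λ - 3969.
No integer candidate from the rational root theorem (±divisors of 3969) is a root, so the roots are irrational. The cubic discriminant is Δ = 665176032 > 0, so there are three distinct real roots. p(4) = -109 and p(5) = 516 have opposite signs, so a root lies in (4, 5); Newton's method refines it to λ ≈ 4.1606. p(17) = 60 and p(18) = -459 have opposite signs, so a root lies in (17, 18); Newton's method refines it to λ ≈ 17.1207. p(55) = -1384 and p(56) = 567 have opposite signs, so a root lies in (55, 56); Newton's method refines it to λ ≈ 55.7187. Check (Vieta): the three roots sum to 77, matching tr M = 77.
So the eigenvalues of A^T A are ≈ 4.1606, 17.1207, 55.7187 (all ≥ 0, as they must be for A^T A). The largest is λ_max ≈ 55.7187, hence ||A||_2 = sqrt(λ_max) ≈ 7.4645.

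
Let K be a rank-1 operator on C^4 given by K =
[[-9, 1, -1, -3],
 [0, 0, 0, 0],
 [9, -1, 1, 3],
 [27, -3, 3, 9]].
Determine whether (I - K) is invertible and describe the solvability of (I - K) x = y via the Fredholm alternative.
(I - K) is singular (det(I - K) = 0, i.e. 1 ∈ sigma(K)). (I - K) x = y is solvable iff y ⊥ ker((I - K)^*) = span{(-9, 1, -1, -3)}, i.e. iff -9y_1 + y_2 - y_3 - 3y_4 = 0. When solvable, the solutions are x = y + c·(1, 0, -1, -3), c arbitrary (ker(I - K) = span{(1, 0, -1, -3)}, dimension 1).

K has rank 1, so it is an outer product K = u v^T: every row of K is a multiple of one row vector. Reading off the entries, u = (1, 0, -1, -3) and v = (-9, 1, -1, -3) (row i of K equals u_i·v^T). A rank-one matrix u v^T satisfies K u = u (v·u) and kills the (3)-dimensional subspace v^⊥, so its characteristic polynomial is lambda^3 (lambda - v·u) with v·u = tr K = 1. Hence the eigenvalues of I - K are 1 (multiplicity 3) and 1 - (1) = 0, so det(I - K) = 0. (Direct check: I - K =
[[10, -1, 1, 3],
 [0, 1, 0, 0],
 [-9, 1, 0, -3],
 [-27, 3, -3, -8]]
has determinant 0.) So 1 is an eigenvalue of K and (I - K) is not invertible. The finite-dimensional Fredholm alternative says: either (I - K) is invertible, or ker(I - K) ≠ {0} and then range(I - K) = ker((I - K)^*)^⊥, with dim ker(I - K) = dim ker((I - K)^*). We are in the second case, so we need both kernels. Kernel of I - K: (I - K) u = u - u (v·u) = u - u = 0, so ker(I - K) = span{u} = span{(1, 0, -1, -3)} (it is exactly 1-dimensional because rank(I - K) = 3). Kernel of the adjoint: K is real, so (I - K)^* = I - K^T = I - v u^T, and (I - v u^T) v = v - v (u·v) = 0; hence ker((I - K)^*) = span{v} = span{(-9, 1, -1, -3)}. Therefore (I - K) x = y is solvable iff <y, v> = 0, i.e. iff -9y_1 + y_2 - y_3 - 3y_4 = 0. When this holds, K y = u (v·y) = 0, so (I - K) y = y and x = y is a particular solution; the full solution set is the line x = y + c·u = y + c·(1, 0, -1, -3), c ∈ C.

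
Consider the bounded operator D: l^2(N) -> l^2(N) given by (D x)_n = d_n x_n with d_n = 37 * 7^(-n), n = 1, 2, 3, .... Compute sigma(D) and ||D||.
sigma(D) = {37 * 7^(-n) : n ≥ 1} ∪ {0}; ||D|| = 37/7

A bounded diagonal operator on l^2 with diagonal entries d_n has spectrum equal to the closure of {d_n : n ≥ 1}: every d_n is an eigenvalue (with eigenvector e_n), so {d_n} ⊂ sigma(D); the spectrum is closed, so its closure is too; and for lambda not in the closure, (D - lambda I) has bounded inverse (the diagonal entries 1/(d_n - lambda) are bounded). For our sequence d_n = 37 * 7^(-n), n = 1, 2, 3, ...:
  - {d_n} = {37 * 7^(-n) : n ≥ 1}; the only limit point is 0
  - closure = {37 * 7^(-n) : n ≥ 1} ∪ {0}
For the norm: a diagonal operator has ||D|| = sup_n |d_n|. Here d_n = 37 * 7^(-n) is positive and decreasing, so sup_n |d_n| = d_1 = 37/7. So ||D|| = 37/7.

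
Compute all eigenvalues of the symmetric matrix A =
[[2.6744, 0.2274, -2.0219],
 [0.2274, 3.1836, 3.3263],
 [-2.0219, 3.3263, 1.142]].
sigma(A) ≈ {-2, 3, 6}

A is real symmetric, so its spectrum consists of real eigenvalues. Expanding the characteristic polynomial of the displayed matrix gives
  det(λ I - A) = p(λ) = λ^3 + (-7)λ^2 + (0)λ + (36).
Solving p(λ) = 0 yields eigenvalues ≈ -2, 3, 6. (A is shown rounded to 4 decimals, so these recover the underlying integer eigenvalues to within that precision.)
Verification: the trace of A = 7 equals the sum of eigenvalues 7, and det(A) ≈ -35.9996 matches the eigenvalue product -36.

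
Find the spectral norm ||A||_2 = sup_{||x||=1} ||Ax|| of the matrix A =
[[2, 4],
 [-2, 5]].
||A||_2 = sqrt((49 + sqrt(1105))/2) ≈ 6.4125 (= sqrt(largest eigenvalue of A^T A))

||A||_2 = sigma_max(A) = sqrt(lambda_max(A^T A)). Form the symmetric matrix M = A^T A =
[[8, -2],
 [-2, 41]].
Its characteristic polynomial (trace, determinant of M give the coefficients) is
  p(λ) = det(λ I - M) = λ^2 - 49λ + 324.
For λ^2 - 49λ + 324 the discriminant is 1105. It is nonnegative but not a perfect square, so the roots are real and irrational: λ = (49 ± sqrt(1105))/2 ≈ 41.1208, 7.8792.
So the eigenvalues of A^T A are ≈ 7.8792, 41.1208 (all ≥ 0, as they must be for A^T A). The largest is λ_max = (49 + sqrt(1105))/2 ≈ 41.1208, hence ||A||_2 = sqrt(λ_max) = sqrt((49 + sqrt(1105))/2) ≈ 6.4125.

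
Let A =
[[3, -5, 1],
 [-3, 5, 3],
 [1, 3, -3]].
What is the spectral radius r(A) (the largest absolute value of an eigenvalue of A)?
r(A) ≈ 8.2873

The eigenvalues of A are the roots of its characteristic polynomial. With M = A (coefficients from the trace, the sum of principal 2x2 minors, and det A):
  p(λ) = det(λ I - M) = λ^3 - 5λ^2 - 34λ + 56.
No integer candidate from the rational root theorem (±divisors of 56) is a root, so the roots are irrational. The cubic discriminant is Δ = 300804 > 0, so there are three distinct real roots. p(-5) = -24 and p(-4) = 48 have opposite signs, so a root lies in (-5, -4); Newton's method refines it to λ ≈ -4.7192. p(1) = 18 and p(2) = -24 have opposite signs, so a root lies in (1, 2); Newton's method refines it to λ ≈ 1.4319. p(8) = -24 and p(9) = 74 have opposite signs, so a root lies in (8, 9); Newton's method refines it to λ ≈ 8.2873. Check (Vieta): the three roots sum to 5, matching tr M = 5.
Thus the eigenvalues (to 4 decimals) are -4.7192 (modulus 4.7192); 1.4319 (modulus 1.4319); 8.2873 (modulus 8.2873). The spectral radius is the largest modulus: r(A) ≈ 8.2873. (Cross-check: r(A) ≤ ||A||_2 ≈ 8.5475; equality holds whenever A is normal, though it can also hold for some non-normal A.)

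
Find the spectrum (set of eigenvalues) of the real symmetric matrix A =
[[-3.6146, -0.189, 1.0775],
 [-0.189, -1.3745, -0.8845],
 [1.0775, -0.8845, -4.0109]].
sigma(A) ≈ {-5, -3, -1}

A is real symmetric, so its spectrum consists of real eigenvalues. Expanding the characteristic polynomial of the displayed matrix gives
  det(λ I - A) = p(λ) = λ^3 + (9)λ^2 + (23)λ + (15).
Solving p(λ) = 0 yields eigenvalues ≈ -5, -3, -1. (A is shown rounded to 4 decimals, so these recover the underlying integer eigenvalues to within that precision.)
Verification: the trace of A = -9 equals the sum of eigenvalues -9, and det(A) ≈ -15.0000 matches the eigenvalue product -15.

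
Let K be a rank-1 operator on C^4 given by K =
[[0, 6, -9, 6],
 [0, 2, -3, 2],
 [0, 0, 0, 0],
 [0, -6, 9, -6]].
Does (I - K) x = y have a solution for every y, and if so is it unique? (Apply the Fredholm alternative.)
(I - K) is invertible (det(I - K) = 5 ≠ 0), so for every y in C^4 the equation (I - K) x = y has a unique solution.

K has rank 1, so it is an outer product K = u v^T: every row of K is a multiple of one row vector. Reading off the entries, u = (3, 1, 0, -3) and v = (0, 2, -3, 2) (row i of K equals u_i·v^T). A rank-one matrix u v^T satisfies K u = u (v·u) and kills the (3)-dimensional subspace v^⊥, so its characteristic polynomial is lambda^3 (lambda - v·u) with v·u = tr K = -4. Hence the eigenvalues of I - K are 1 (multiplicity 3) and 1 - (-4) = 5, so det(I - K) = 5. (Direct check: I - K =
[[1, -6, 9, -6],
 [0, -1, 3, -2],
 [0, 0, 1, 0],
 [0, 6, -9, 7]]
has determinant 5.) The finite-dimensional Fredholm alternative says: either (I - K) is invertible, or ker(I - K) ≠ {0} and then range(I - K) = ker((I - K)^*)^⊥, with dim ker(I - K) = dim ker((I - K)^*). Since det(I - K) ≠ 0, 1 is not an eigenvalue of K and ker(I - K) = {0}, so we are in the first case: for every y there is a unique x = (I - K)^(-1) y. Explicitly, by the Sherman–Morrison formula, (I - u v^T)^(-1) = I + u v^T/(1 - v·u), i.e. (I - K)^(-1) = I + K/(5).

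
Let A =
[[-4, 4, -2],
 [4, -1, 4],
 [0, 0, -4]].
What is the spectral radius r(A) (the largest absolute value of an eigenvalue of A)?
r(A) = (5 + sqrt(73))/2 ≈ 6.772

The eigenvalues of A are the roots of its characteristic polynomial. With M = A (coefficients from the trace, the sum of principal 2x2 minors, and det A):
  p(λ) = det(λ I - M) = λ^3 + 9λ^2 + 8λ - 48.
By the rational root theorem any rational root is an integer divisor of 48. Testing λ = -4: p(-4) = -64 + 144 - 32 - 48 = 0, so λ = -4 is a root. Dividing out (λ + 4) leaves p(λ) = (λ + 4)(λ^2 + 5λ - 12). For λ^2 + 5λ - 12 the discriminant is 73. It is nonnegative but not a perfect square, so the roots are real and irrational: λ = (-5 ± sqrt(73))/2 ≈ 1.772, -6.772.
Thus the eigenvalues (to 4 decimals) are 1.772 (modulus 1.772); -6.772 (modulus 6.772); -4 (modulus 4). The spectral radius is the largest modulus: r(A) = (5 + sqrt(73))/2 ≈ 6.772. (Cross-check: r(A) ≤ ||A||_2 ≈ 8.2484; equality holds whenever A is normal, though it can also hold for some non-normal A.)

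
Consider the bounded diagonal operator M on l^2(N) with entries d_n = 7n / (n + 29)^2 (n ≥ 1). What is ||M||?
||M|| = 7/116 (attained at n = 29)

For M diagonal, ||M|| = sup_n |d_n|. Treat f(x) = 7x / (x + 29)^2 for real x > 0. By the quotient rule, f'(x) = 7(29 - x)/(x + 29)^3, which is positive for x < 29 and negative for x > 29. So f has a unique maximum at x = 29, and since 29 is a positive integer, the supremum over n ≥ 1 is attained at n = 29: d_29 = 7·29/(29 + 29)^2 = 7·29/3364 = 7/116. Hence ||M|| = 7/116.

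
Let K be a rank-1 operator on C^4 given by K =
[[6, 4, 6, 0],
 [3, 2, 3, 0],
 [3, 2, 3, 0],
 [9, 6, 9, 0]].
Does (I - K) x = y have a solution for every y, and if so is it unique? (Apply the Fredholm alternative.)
(I - K) is invertible (det(I - K) = -10 ≠ 0), so for every y in C^4 the equation (I - K) x = y has a unique solution.

K has rank 1, so it is an outer product K = u v^T: every row of K is a multiple of one row vector. Reading off the entries, u = (2, 1, 1, 3) and v = (3, 2, 3, 0) (row i of K equals u_i·v^T). A rank-one matrix u v^T satisfies K u = u (v·u) and kills the (3)-dimensional subspace v^⊥, so its characteristic polynomial is lambda^3 (lambda - v·u) with v·u = tr K = 11. Hence the eigenvalues of I - K are 1 (multiplicity 3) and 1 - (11) = -10, so det(I - K) = -10. (Direct check: I - K =
[[-5, -4, -6, 0],
 [-3, -1, -3, 0],
 [-3, -2, -2, 0],
 [-9, -6, -9, 1]]
has determinant -10.) The finite-dimensional Fredholm alternative says: either (I - K) is invertible, or ker(I - K) ≠ {0} and then range(I - K) = ker((I - K)^*)^⊥, with dim ker(I - K) = dim ker((I - K)^*). Since det(I - K) ≠ 0, 1 is not an eigenvalue of K and ker(I - K) = {0}, so we are in the first case: for every y there is a unique x = (I - K)^(-1) y. Explicitly, by the Sherman–Morrison formula, (I - u v^T)^(-1) = I + u v^T/(1 - v·u), i.e. (I - K)^(-1) = I + K/(-10).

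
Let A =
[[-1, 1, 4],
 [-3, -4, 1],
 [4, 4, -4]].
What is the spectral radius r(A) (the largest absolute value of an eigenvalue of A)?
r(A) ≈ 8.2064

The eigenvalues of A are the roots of its characteristic polynomial. With M = A (coefficients from the trace, the sum of principal 2x2 minors, and det A):
  p(λ) = det(λ I - M) = λ^3 + 9λ^2 + 7λ + 4.
No integer candidate from the rational root theorem (±divisors of 4) is a root, so the roots are irrational. The cubic discriminant is Δ = -4963 < 0, so there is one real root and a complex-conjugate pair. p(-9) = -59 and p(-8) = 12 have opposite signs, so a root lies in (-9, -8); Newton's method refines it to λ ≈ -8.2064. Dividing out (λ - (-8.2064)) leaves approximately λ^2 + 0.7936λ + 0.4874. For λ^2 + 0.7936λ + 0.4874 the discriminant is -1.3199. It is negative, so the remaining roots are the complex-conjugate pair λ ≈ -0.3968 ± 0.5744i. Their product equals the constant term, so |λ|^2 ≈ 0.4874 and |λ| ≈ 0.6982.
Thus the eigenvalues (to 4 decimals) are -8.2064 (modulus 8.2064); -0.3968 ± 0.5744i (modulus 0.6982). The spectral radius is the largest modulus: r(A) ≈ 8.2064. (Cross-check: r(A) ≤ ||A||_2 ≈ 8.6445; equality holds whenever A is normal, though it can also hold for some non-normal A.)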